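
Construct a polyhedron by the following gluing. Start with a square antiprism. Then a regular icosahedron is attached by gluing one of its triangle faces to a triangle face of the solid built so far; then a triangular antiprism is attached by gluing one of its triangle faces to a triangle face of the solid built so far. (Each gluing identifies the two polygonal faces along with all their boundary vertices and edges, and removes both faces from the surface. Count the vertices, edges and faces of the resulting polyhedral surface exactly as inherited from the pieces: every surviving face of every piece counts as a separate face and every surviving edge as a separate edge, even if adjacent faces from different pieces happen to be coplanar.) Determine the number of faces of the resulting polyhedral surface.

34

A square antiprism: V=8, E=16, F=10.
Attach a regular icosahedron (V=12, E=30, F=20) along a 3-gon: merge 3 vertices and 3 edges, delete both glued faces → V=17, E=43, F=28.
Attach a triangular antiprism (V=6, E=12, F=8) along a 3-gon: merge 3 vertices and 3 edges, delete both glued faces → V=20, E=52, F=34.
Check: V − E + F = 20 − 52 + 34 = 2.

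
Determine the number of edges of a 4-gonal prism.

12

A prism on an n-gon has two n-gon bases and n rectangular sides: V = 2·4 = 8, E = 3·4 = 12, F = 4 + 2 = 6.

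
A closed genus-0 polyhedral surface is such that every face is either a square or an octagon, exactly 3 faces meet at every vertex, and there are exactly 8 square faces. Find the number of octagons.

2

Let x be the number of octagons; then F = 8 + x.
Edge–face incidences: 2E = 4·8 + 8·x = 32 + 8x.
Every vertex has degree 3, so 3V = 2E.
Euler: V − E + F = 2 ⇒ (2E)/3 − E + (8 + x) = 2.
Multiply by 6: 2·(2E) − 3·(2E) + 6·(8 + x) = 12, i.e. 48 + 6x − (32 + 8x) = 12.
Collecting terms: −2x + 16 = 12, so −2x = −4, so x = 2.
Then 2E = 32 + 8·2 = 48, so E = 24, V = 2E/3 = 16, F = 8 + 2 = 10.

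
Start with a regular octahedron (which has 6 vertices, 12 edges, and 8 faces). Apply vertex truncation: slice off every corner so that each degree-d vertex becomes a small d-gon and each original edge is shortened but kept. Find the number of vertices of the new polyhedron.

24

Truncation replaces each original edge-end by a new vertex, so V′ = 2E = 24.
Each original edge survives, and each old vertex of degree d contributes d new edges; summing degrees gives Σd = 2E, so E′ = E + 2E = 3E = 36.
Each original face survives and each original vertex becomes one new face: F′ = F + V = 14.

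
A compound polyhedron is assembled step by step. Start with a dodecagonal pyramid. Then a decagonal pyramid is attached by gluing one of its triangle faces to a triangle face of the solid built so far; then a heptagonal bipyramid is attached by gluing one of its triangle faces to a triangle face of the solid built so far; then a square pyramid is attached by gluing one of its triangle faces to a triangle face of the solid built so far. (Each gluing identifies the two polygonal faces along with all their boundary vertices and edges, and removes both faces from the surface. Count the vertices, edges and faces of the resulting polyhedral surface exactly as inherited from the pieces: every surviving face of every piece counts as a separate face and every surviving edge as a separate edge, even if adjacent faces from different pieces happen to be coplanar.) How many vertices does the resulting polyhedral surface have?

29

A dodecagonal pyramid: V=13, E=24, F=13.
Attach a decagonal pyramid (V=11, E=20, F=11) along a 3-gon: merge 3 vertices and 3 edges, delete both glued faces → V=21, E=41, F=22.
Attach a heptagonal bipyramid (V=9, E=21, F=14) along a 3-gon: merge 3 vertices and 3 edges, delete both glued faces → V=27, E=59, F=34.
Attach a square pyramid (V=5, E=8, F=5) along a 3-gon: merge 3 vertices and 3 edges, delete both glued faces → V=29, E=64, F=37.
Check: V − E + F = 29 − 64 + 37 = 2.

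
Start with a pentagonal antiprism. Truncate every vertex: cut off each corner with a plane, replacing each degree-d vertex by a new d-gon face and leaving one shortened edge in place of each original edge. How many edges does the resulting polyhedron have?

The base solid has V = 10, E = 20, F = 12.
Truncation replaces each original edge-end by a new vertex, so V′ = 2E = 40.
Each original edge survives, and each old vertex of degree d contributes d new edges; summing degrees gives Σd = 2E, so E′ = E + 2E = 3E = 60.
Each original face survives and each original vertex becomes one new face: F′ = F + V = 22.

60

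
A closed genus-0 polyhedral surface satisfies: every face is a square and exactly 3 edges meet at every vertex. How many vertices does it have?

Each face has 4 edges and each edge borders two faces, so 2E = 4F.
Each vertex has degree 3, so 3V = 2E and hence V = 4F/3.
Euler: V − E + F = 2 ⇒ (4F/3) − (4F/2) + F = 2.
Multiply by 6: (8 − 12 + 6)F = 12, i.e. 2F = 12.
So F = 6, E = 4·6/2 = 12, V = 4·6/3 = 8.

8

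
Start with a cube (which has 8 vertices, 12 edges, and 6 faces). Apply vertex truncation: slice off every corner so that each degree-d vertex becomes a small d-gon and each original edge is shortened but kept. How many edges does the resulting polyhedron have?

Truncation replaces each original edge-end by a new vertex, so V′ = 2E = 24.
Each original edge survives, and each old vertex of degree d contributes d new edges; summing degrees gives Σd = 2E, so E′ = E + 2E = 3E = 36.
Each original face survives and each original vertex becomes one new face: F′ = F + V = 14.

36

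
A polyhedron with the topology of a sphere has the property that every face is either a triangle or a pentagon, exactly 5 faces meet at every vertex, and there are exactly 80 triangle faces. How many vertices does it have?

60

Let x be the number of pentagons; then F = 80 + x.
Edge–face incidences: 2E = 3·80 + 5·x = 240 + 5x.
Every vertex has degree 5, so 5V = 2E.
Euler: V − E + F = 2 ⇒ (2E)/5 − E + (80 + x) = 2.
Multiply by 10: 2·(2E) − 5·(2E) + 10·(80 + x) = 20, i.e. 800 + 10x − 3·(240 + 5x) = 20.
Collecting terms: −5x + 80 = 20, so −5x = −60, so x = 12.
Then 2E = 240 + 5·12 = 300, so E = 150, V = 2E/5 = 60, F = 80 + 12 = 92.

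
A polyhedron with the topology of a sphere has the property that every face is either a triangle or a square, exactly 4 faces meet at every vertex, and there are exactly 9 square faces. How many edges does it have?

Let x be the number of triangles; then F = 9 + x.
Edge–face incidences: 2E = 4·9 + 3·x = 36 + 3x.
Every vertex has degree 4, so 4V = 2E.
Euler: V − E + F = 2 ⇒ (2E)/4 − E + (9 + x) = 2.
Multiply by 8: 2·(2E) − 4·(2E) + 8·(9 + x) = 16, i.e. 72 + 8x − 2·(36 + 3x) = 16.
Collecting terms: 2x = 16, so x = 8.
Then 2E = 36 + 3·8 = 60, so E = 30, V = 2E/4 = 15, F = 9 + 8 = 17.

30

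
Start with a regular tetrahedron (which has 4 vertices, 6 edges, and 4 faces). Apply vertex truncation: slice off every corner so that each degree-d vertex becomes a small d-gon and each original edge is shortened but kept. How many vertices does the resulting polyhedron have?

12

Truncation replaces each original edge-end by a new vertex, so V′ = 2E = 12.
Each original edge survives, and each old vertex of degree d contributes d new edges; summing degrees gives Σd = 2E, so E′ = E + 2E = 3E = 18.
Each original face survives and each original vertex becomes one new face: F′ = F + V = 8.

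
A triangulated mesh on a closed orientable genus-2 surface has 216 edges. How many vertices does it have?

70

χ = 2 − 2·2 = -2, and every face is a triangle so 3F = 2E.
F = 2E/3 = 144. Then V = -2 + E − F = -2 + 216 − 144 = 70.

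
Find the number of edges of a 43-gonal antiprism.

172

An antiprism on an n-gon has two n-gon caps and 2n triangles: V = 2·43 = 86, E = 4·43 = 172, F = 2·43 + 2 = 88.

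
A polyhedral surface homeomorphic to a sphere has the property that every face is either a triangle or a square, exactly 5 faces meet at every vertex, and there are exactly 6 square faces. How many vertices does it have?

24

Let x be the number of triangles; then F = 6 + x.
Edge–face incidences: 2E = 4·6 + 3·x = 24 + 3x.
Every vertex has degree 5, so 5V = 2E.
Euler: V − E + F = 2 ⇒ (2E)/5 − E + (6 + x) = 2.
Multiply by 10: 2·(2E) − 5·(2E) + 10·(6 + x) = 20, i.e. 60 + 10x − 3·(24 + 3x) = 20.
Collecting terms: x − 12 = 20, so x = 32.
Then 2E = 24 + 3·32 = 120, so E = 60, V = 2E/5 = 24, F = 6 + 32 = 38.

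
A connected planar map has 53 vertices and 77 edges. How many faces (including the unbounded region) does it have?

26

Euler's formula for a connected plane graph: V − E + F = 2, so F = 2 − 53 + 77 = 26.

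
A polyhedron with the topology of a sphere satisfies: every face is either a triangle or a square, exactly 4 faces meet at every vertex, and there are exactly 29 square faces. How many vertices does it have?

Let x be the number of triangles; then F = 29 + x.
Edge–face incidences: 2E = 4·29 + 3·x = 116 + 3x.
Every vertex has degree 4, so 4V = 2E.
Euler: V − E + F = 2 ⇒ (2E)/4 − E + (29 + x) = 2.
Multiply by 8: 2·(2E) − 4·(2E) + 8·(29 + x) = 16, i.e. 232 + 8x − 2·(116 + 3x) = 16.
Collecting terms: 2x = 16, so x = 8.
Then 2E = 116 + 3·8 = 140, so E = 70, V = 2E/4 = 35, F = 29 + 8 = 37.

35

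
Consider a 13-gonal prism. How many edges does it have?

39

A prism on an n-gon has two n-gon bases and n rectangular sides: V = 2·13 = 26, E = 3·13 = 39, F = 13 + 2 = 15.
Check: V − E + F = 26 − 39 + 15 = 2.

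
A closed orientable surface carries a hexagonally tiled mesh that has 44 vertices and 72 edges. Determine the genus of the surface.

Every face is a hexagon and each edge borders two faces, so 6F = 2·72, giving F = 24.
χ = V − E + F = 44 − 72 + 24 = -4.
For a closed orientable surface χ = 2 − 2g, so g = (2 − (-4))/2 = 3.

3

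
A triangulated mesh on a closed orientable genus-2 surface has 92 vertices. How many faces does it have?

χ = 2 − 2·2 = -2, and every face is a triangle so 3F = 2E.
V − E + F = -2 with E = 3F/2 gives 92 − (3/2 − 1)·F = -2, so F = 188 and E = 282.

188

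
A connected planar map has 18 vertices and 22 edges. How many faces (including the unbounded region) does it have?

6

Euler's formula for a connected plane graph: V − E + F = 2, so F = 2 − 18 + 22 = 6.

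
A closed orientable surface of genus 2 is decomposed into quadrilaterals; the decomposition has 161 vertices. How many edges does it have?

χ = 2 − 2·2 = -2, and every face is a square so 4F = 2E.
V − E + F = -2 with E = 4F/2 gives 161 − (4/2 − 1)·F = -2, so F = 163 and E = 326.

326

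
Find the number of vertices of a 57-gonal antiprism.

An antiprism on an n-gon has two n-gon caps and 2n triangles: V = 2·57 = 114, E = 4·57 = 228, F = 2·57 + 2 = 116.
Check: V − E + F = 114 − 228 + 116 = 2.

114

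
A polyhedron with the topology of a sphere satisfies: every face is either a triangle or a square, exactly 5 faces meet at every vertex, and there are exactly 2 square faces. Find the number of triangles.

Let x be the number of triangles; then F = 2 + x.
Edge–face incidences: 2E = 4·2 + 3·x = 8 + 3x.
Every vertex has degree 5, so 5V = 2E.
Euler: V − E + F = 2 ⇒ (2E)/5 − E + (2 + x) = 2.
Multiply by 10: 2·(2E) − 5·(2E) + 10·(2 + x) = 20, i.e. 20 + 10x − 3·(8 + 3x) = 20.
Collecting terms: x − 4 = 20, so x = 24.
Then 2E = 8 + 3·24 = 80, so E = 40, V = 2E/5 = 16, F = 2 + 24 = 26.

24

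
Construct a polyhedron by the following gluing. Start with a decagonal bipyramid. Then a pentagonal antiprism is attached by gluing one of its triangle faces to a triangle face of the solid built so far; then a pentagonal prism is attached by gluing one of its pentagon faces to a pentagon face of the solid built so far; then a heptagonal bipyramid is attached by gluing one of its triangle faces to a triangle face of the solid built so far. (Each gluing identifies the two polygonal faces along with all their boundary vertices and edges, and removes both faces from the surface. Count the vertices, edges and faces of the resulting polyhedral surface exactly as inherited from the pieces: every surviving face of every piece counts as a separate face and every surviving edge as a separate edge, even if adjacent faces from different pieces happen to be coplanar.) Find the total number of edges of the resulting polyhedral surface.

75

A decagonal bipyramid: V=12, E=30, F=20.
Attach a pentagonal antiprism (V=10, E=20, F=12) along a 3-gon: merge 3 vertices and 3 edges, delete both glued faces → V=19, E=47, F=30.
Attach a pentagonal prism (V=10, E=15, F=7) along a 5-gon: merge 5 vertices and 5 edges, delete both glued faces → V=24, E=57, F=35.
Attach a heptagonal bipyramid (V=9, E=21, F=14) along a 3-gon: merge 3 vertices and 3 edges, delete both glued faces → V=30, E=75, F=47.
Check: V − E + F = 30 − 75 + 47 = 2.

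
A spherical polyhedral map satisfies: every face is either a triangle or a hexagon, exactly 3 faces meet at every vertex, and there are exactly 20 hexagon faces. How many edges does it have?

Let x be the number of triangles; then F = 20 + x.
Edge–face incidences: 2E = 6·20 + 3·x = 120 + 3x.
Every vertex has degree 3, so 3V = 2E.
Euler: V − E + F = 2 ⇒ (2E)/3 − E + (20 + x) = 2.
Multiply by 6: 2·(2E) − 3·(2E) + 6·(20 + x) = 12, i.e. 120 + 6x − (120 + 3x) = 12.
Collecting terms: 3x = 12, so x = 4.
Then 2E = 120 + 3·4 = 132, so E = 66, V = 2E/3 = 44, F = 20 + 4 = 24.

66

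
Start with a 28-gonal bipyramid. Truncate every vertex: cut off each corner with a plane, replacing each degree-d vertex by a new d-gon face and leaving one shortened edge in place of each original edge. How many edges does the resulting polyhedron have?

The base solid has V = 30, E = 84, F = 56.
Truncation replaces each original edge-end by a new vertex, so V′ = 2E = 168.
Each original edge survives, and each old vertex of degree d contributes d new edges; summing degrees gives Σd = 2E, so E′ = E + 2E = 3E = 252.
Each original face survives and each original vertex becomes one new face: F′ = F + V = 86.

252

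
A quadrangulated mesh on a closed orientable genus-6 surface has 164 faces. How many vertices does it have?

χ = 2 − 2·6 = -10, and every face is a square so 4F = 2E.
E = 4·164/2 = 328. Then V = -10 + E − F = -10 + 328 − 164 = 154.

154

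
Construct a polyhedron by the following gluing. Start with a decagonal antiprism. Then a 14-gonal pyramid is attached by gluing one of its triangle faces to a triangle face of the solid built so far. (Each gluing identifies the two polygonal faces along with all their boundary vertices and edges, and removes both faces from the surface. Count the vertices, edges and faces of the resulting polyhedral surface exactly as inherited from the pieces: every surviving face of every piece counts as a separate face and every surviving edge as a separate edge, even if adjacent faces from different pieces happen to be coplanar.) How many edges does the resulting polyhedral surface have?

65

A decagonal antiprism: V=20, E=40, F=22.
Attach a 14-gonal pyramid (V=15, E=28, F=15) along a 3-gon: merge 3 vertices and 3 edges, delete both glued faces → V=32, E=65, F=35.
Check: V − E + F = 32 − 65 + 35 = 2.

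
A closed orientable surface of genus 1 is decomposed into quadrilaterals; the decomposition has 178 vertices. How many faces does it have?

178

χ = 2 − 2·1 = 0, and every face is a square so 4F = 2E.
V − E + F = 0 with E = 4F/2 gives 178 − (4/2 − 1)·F = 0, so F = 178 and E = 356.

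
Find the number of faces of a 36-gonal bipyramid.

A bipyramid over an n-gon has 2n triangular faces and n + 2 vertices: V = 36 + 2 = 38, E = 3·36 = 108, F = 2·36 = 72.

72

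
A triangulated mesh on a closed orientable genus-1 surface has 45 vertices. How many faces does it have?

90

χ = 2 − 2·1 = 0, and every face is a triangle so 3F = 2E.
V − E + F = 0 with E = 3F/2 gives 45 − (3/2 − 1)·F = 0, so F = 90 and E = 135.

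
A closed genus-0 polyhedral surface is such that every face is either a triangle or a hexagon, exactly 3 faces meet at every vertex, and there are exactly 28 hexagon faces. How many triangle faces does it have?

4

Let x be the number of triangles; then F = 28 + x.
Edge–face incidences: 2E = 6·28 + 3·x = 168 + 3x.
Every vertex has degree 3, so 3V = 2E.
Euler: V − E + F = 2 ⇒ (2E)/3 − E + (28 + x) = 2.
Multiply by 6: 2·(2E) − 3·(2E) + 6·(28 + x) = 12, i.e. 168 + 6x − (168 + 3x) = 12.
Collecting terms: 3x = 12, so x = 4.
Then 2E = 168 + 3·4 = 180, so E = 90, V = 2E/3 = 60, F = 28 + 4 = 32.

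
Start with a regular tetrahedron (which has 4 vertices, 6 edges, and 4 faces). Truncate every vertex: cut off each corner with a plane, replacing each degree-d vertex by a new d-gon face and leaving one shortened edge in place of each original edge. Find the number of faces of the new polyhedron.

Truncation replaces each original edge-end by a new vertex, so V′ = 2E = 12.
Each original edge survives, and each old vertex of degree d contributes d new edges; summing degrees gives Σd = 2E, so E′ = E + 2E = 3E = 18.
Each original face survives and each original vertex becomes one new face: F′ = F + V = 8.

8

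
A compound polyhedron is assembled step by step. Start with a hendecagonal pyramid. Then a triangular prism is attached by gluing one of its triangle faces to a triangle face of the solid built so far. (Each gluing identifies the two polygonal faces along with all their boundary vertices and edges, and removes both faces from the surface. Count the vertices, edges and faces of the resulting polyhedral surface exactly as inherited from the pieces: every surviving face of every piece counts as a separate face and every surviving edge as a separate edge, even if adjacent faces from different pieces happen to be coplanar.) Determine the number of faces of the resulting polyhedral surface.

15

A hendecagonal pyramid: V=12, E=22, F=12.
Attach a triangular prism (V=6, E=9, F=5) along a 3-gon: merge 3 vertices and 3 edges, delete both glued faces → V=15, E=28, F=15.
Check: V − E + F = 15 − 28 + 15 = 2.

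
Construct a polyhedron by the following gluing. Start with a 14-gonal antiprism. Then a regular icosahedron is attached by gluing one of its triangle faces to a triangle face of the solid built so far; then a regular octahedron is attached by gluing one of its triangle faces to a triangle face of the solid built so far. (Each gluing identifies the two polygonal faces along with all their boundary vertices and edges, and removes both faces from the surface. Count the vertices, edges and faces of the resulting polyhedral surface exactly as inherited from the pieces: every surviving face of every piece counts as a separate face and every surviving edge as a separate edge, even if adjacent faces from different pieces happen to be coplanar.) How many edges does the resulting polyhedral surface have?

92

A 14-gonal antiprism: V=28, E=56, F=30.
Attach a regular icosahedron (V=12, E=30, F=20) along a 3-gon: merge 3 vertices and 3 edges, delete both glued faces → V=37, E=83, F=48.
Attach a regular octahedron (V=6, E=12, F=8) along a 3-gon: merge 3 vertices and 3 edges, delete both glued faces → V=40, E=92, F=54.
Check: V − E + F = 40 − 92 + 54 = 2.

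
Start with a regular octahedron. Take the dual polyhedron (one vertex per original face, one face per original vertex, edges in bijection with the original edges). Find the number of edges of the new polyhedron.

12

The base solid has V = 6, E = 12, F = 8.
The dual swaps V and F and preserves E: V′ = F = 8, E′ = E = 12, F′ = V = 6.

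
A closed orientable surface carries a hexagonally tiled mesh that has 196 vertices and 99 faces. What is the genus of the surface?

2

Every face is a hexagon, so 2E = 6·99 = 594, giving E = 297.
χ = V − E + F = 196 − 297 + 99 = -2.
For a closed orientable surface χ = 2 − 2g, so g = (2 − (-2))/2 = 2.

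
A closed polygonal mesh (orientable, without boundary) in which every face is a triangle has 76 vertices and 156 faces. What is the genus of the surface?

Every face is a triangle, so 2E = 3·156 = 468, giving E = 234.
χ = V − E + F = 76 − 234 + 156 = -2.
For a closed orientable surface χ = 2 − 2g, so g = (2 − (-2))/2 = 2.

2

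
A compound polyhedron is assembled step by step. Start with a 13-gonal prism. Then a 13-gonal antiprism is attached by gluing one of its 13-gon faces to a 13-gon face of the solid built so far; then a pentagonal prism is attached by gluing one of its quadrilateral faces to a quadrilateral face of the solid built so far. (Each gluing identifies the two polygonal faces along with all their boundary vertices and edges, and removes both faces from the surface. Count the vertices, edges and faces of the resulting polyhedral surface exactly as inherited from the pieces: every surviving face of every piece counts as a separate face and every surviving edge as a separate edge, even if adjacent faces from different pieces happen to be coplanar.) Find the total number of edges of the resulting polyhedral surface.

A 13-gonal prism: V=26, E=39, F=15.
Attach a 13-gonal antiprism (V=26, E=52, F=28) along a 13-gon: merge 13 vertices and 13 edges, delete both glued faces → V=39, E=78, F=41.
Attach a pentagonal prism (V=10, E=15, F=7) along a 4-gon: merge 4 vertices and 4 edges, delete both glued faces → V=45, E=89, F=46.
Check: V − E + F = 45 − 89 + 46 = 2.

89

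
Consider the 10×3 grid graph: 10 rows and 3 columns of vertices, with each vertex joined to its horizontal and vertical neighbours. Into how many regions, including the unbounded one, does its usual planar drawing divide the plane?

19

The grid has V = 10·3 = 30 vertices and E = 10·2 + 3·9 = 47 edges.
F = 2 − V + E = 2 − 30 + 47 = 19.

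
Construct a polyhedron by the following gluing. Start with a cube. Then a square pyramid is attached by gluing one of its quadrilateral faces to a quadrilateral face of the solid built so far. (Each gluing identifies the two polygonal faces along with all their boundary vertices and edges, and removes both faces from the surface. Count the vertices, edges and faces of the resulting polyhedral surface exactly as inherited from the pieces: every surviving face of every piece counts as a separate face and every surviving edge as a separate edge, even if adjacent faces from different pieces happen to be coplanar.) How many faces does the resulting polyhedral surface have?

A cube: V=8, E=12, F=6.
Attach a square pyramid (V=5, E=8, F=5) along a 4-gon: merge 4 vertices and 4 edges, delete both glued faces → V=9, E=16, F=9.
Check: V − E + F = 9 − 16 + 9 = 2.

9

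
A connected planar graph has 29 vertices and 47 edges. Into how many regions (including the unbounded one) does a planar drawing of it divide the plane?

20

Euler's formula for a connected plane graph: V − E + F = 2, so F = 2 − 29 + 47 = 20.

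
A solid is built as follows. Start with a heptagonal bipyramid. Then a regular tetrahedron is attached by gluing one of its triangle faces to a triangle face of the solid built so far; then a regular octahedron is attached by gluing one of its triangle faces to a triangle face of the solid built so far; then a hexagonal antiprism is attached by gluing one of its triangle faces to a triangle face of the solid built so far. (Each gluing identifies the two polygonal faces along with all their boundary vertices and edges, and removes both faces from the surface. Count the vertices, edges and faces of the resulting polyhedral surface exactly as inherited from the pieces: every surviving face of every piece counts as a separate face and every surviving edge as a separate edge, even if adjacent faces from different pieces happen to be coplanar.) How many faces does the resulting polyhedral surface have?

A heptagonal bipyramid: V=9, E=21, F=14.
Attach a regular tetrahedron (V=4, E=6, F=4) along a 3-gon: merge 3 vertices and 3 edges, delete both glued faces → V=10, E=24, F=16.
Attach a regular octahedron (V=6, E=12, F=8) along a 3-gon: merge 3 vertices and 3 edges, delete both glued faces → V=13, E=33, F=22.
Attach a hexagonal antiprism (V=12, E=24, F=14) along a 3-gon: merge 3 vertices and 3 edges, delete both glued faces → V=22, E=54, F=34.
Check: V − E + F = 22 − 54 + 34 = 2.

34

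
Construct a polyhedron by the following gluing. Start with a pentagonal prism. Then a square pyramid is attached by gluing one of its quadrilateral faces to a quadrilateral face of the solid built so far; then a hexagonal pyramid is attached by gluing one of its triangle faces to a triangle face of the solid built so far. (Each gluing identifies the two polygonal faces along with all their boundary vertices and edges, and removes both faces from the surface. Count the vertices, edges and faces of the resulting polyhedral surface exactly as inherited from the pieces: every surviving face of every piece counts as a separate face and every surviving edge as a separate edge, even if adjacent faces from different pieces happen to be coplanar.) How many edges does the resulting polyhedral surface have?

A pentagonal prism: V=10, E=15, F=7.
Attach a square pyramid (V=5, E=8, F=5) along a 4-gon: merge 4 vertices and 4 edges, delete both glued faces → V=11, E=19, F=10.
Attach a hexagonal pyramid (V=7, E=12, F=7) along a 3-gon: merge 3 vertices and 3 edges, delete both glued faces → V=15, E=28, F=15.
Check: V − E + F = 15 − 28 + 15 = 2.

28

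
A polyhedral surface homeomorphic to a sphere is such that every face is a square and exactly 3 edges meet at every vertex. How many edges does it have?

12

Each face has 4 edges and each edge borders two faces, so 2E = 4F.
Each vertex has degree 3, so 3V = 2E and hence V = 4F/3.
Euler: V − E + F = 2 ⇒ (4F/3) − (4F/2) + F = 2.
Multiply by 6: (8 − 12 + 6)F = 12, i.e. 2F = 12.
So F = 6, E = 4·6/2 = 12, V = 4·6/3 = 8.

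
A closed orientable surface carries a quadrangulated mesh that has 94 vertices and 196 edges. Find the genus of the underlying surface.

3

Every face is a square and each edge borders two faces, so 4F = 2·196, giving F = 98.
χ = V − E + F = 94 − 196 + 98 = -4.
For a closed orientable surface χ = 2 − 2g, so g = (2 − (-4))/2 = 3.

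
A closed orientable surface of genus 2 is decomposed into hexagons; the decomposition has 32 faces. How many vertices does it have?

χ = 2 − 2·2 = -2, and every face is a hexagon so 6F = 2E.
E = 6·32/2 = 96. Then V = -2 + E − F = -2 + 96 − 32 = 62.

62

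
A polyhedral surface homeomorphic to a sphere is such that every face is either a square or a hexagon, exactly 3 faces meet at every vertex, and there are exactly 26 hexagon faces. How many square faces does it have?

Let x be the number of squares; then F = 26 + x.
Edge–face incidences: 2E = 6·26 + 4·x = 156 + 4x.
Every vertex has degree 3, so 3V = 2E.
Euler: V − E + F = 2 ⇒ (2E)/3 − E + (26 + x) = 2.
Multiply by 6: 2·(2E) − 3·(2E) + 6·(26 + x) = 12, i.e. 156 + 6x − (156 + 4x) = 12.
Collecting terms: 2x = 12, so x = 6.
Then 2E = 156 + 4·6 = 180, so E = 90, V = 2E/3 = 60, F = 26 + 6 = 32.

6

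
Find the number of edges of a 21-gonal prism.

63

A prism on an n-gon has two n-gon bases and n rectangular sides: V = 2·21 = 42, E = 3·21 = 63, F = 21 + 2 = 23.
Check: V − E + F = 42 − 63 + 23 = 2.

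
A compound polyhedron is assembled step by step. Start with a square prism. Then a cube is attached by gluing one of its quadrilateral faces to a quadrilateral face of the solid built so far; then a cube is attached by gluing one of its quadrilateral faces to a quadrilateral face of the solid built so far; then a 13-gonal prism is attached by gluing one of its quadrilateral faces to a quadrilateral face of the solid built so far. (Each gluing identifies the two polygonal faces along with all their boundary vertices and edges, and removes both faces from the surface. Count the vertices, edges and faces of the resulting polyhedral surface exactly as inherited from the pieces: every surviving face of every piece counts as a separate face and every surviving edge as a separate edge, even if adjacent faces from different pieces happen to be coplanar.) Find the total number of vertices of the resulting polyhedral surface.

A square prism: V=8, E=12, F=6.
Attach a cube (V=8, E=12, F=6) along a 4-gon: merge 4 vertices and 4 edges, delete both glued faces → V=12, E=20, F=10.
Attach a cube (V=8, E=12, F=6) along a 4-gon: merge 4 vertices and 4 edges, delete both glued faces → V=16, E=28, F=14.
Attach a 13-gonal prism (V=26, E=39, F=15) along a 4-gon: merge 4 vertices and 4 edges, delete both glued faces → V=38, E=63, F=27.
Check: V − E + F = 38 − 63 + 27 = 2.

38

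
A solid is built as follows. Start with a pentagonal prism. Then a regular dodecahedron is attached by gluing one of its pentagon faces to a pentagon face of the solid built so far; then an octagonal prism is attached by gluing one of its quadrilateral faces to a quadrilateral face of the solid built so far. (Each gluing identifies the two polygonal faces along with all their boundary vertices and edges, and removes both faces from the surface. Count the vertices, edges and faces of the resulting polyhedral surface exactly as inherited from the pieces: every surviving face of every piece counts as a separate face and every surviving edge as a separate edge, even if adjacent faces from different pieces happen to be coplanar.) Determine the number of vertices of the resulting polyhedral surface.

A pentagonal prism: V=10, E=15, F=7.
Attach a regular dodecahedron (V=20, E=30, F=12) along a 5-gon: merge 5 vertices and 5 edges, delete both glued faces → V=25, E=40, F=17.
Attach an octagonal prism (V=16, E=24, F=10) along a 4-gon: merge 4 vertices and 4 edges, delete both glued faces → V=37, E=60, F=25.
Check: V − E + F = 37 − 60 + 25 = 2.

37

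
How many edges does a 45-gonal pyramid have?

A pyramid on an n-gon base has one n-gon and n triangles: V = 45 + 1 = 46, E = 2·45 = 90, F = 45 + 1 = 46.

90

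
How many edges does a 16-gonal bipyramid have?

48

A bipyramid over an n-gon has 2n triangular faces and n + 2 vertices: V = 16 + 2 = 18, E = 3·16 = 48, F = 2·16 = 32.
Check: V − E + F = 18 − 48 + 32 = 2.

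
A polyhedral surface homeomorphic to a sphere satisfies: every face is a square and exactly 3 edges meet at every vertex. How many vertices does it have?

8

Each face has 4 edges and each edge borders two faces, so 2E = 4F.
Each vertex has degree 3, so 3V = 2E and hence V = 4F/3.
Euler: V − E + F = 2 ⇒ (4F/3) − (4F/2) + F = 2.
Multiply by 6: (8 − 12 + 6)F = 12, i.e. 2F = 12.
So F = 6, E = 4·6/2 = 12, V = 4·6/3 = 8.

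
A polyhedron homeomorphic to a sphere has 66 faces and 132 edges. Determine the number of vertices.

68

Here V − E + F = 2.
V = 2 + E − F = 2 + 132 − 66 = 68.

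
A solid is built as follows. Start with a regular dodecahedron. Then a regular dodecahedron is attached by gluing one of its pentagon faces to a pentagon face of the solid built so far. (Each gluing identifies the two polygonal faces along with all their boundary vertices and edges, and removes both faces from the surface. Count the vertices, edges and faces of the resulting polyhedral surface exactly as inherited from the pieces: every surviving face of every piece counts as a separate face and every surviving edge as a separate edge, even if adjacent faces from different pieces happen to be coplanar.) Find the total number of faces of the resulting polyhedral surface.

22

A regular dodecahedron: V=20, E=30, F=12.
Attach a regular dodecahedron (V=20, E=30, F=12) along a 5-gon: merge 5 vertices and 5 edges, delete both glued faces → V=35, E=55, F=22.
Check: V − E + F = 35 − 55 + 22 = 2.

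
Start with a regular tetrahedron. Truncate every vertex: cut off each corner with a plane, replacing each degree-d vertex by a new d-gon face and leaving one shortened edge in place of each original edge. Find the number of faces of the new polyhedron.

The base solid has V = 4, E = 6, F = 4.
Truncation replaces each original edge-end by a new vertex, so V′ = 2E = 12.
Each original edge survives, and each old vertex of degree d contributes d new edges; summing degrees gives Σd = 2E, so E′ = E + 2E = 3E = 18.
Each original face survives and each original vertex becomes one new face: F′ = F + V = 8.

8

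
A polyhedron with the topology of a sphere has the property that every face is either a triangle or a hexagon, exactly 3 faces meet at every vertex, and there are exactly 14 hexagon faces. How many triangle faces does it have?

4

Let x be the number of triangles; then F = 14 + x.
Edge–face incidences: 2E = 6·14 + 3·x = 84 + 3x.
Every vertex has degree 3, so 3V = 2E.
Euler: V − E + F = 2 ⇒ (2E)/3 − E + (14 + x) = 2.
Multiply by 6: 2·(2E) − 3·(2E) + 6·(14 + x) = 12, i.e. 84 + 6x − (84 + 3x) = 12.
Collecting terms: 3x = 12, so x = 4.
Then 2E = 84 + 3·4 = 96, so E = 48, V = 2E/3 = 32, F = 14 + 4 = 18.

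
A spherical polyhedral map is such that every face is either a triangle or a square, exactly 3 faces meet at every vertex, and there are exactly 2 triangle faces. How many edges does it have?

9

Let x be the number of squares; then F = 2 + x.
Edge–face incidences: 2E = 3·2 + 4·x = 6 + 4x.
Every vertex has degree 3, so 3V = 2E.
Euler: V − E + F = 2 ⇒ (2E)/3 − E + (2 + x) = 2.
Multiply by 6: 2·(2E) − 3·(2E) + 6·(2 + x) = 12, i.e. 12 + 6x − (6 + 4x) = 12.
Collecting terms: 2x + 6 = 12, so 2x = 6, so x = 3.
Then 2E = 6 + 4·3 = 18, so E = 9, V = 2E/3 = 6, F = 2 + 3 = 5.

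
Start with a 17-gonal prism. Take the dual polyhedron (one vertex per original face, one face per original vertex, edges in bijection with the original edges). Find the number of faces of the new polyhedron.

34

The base solid has V = 34, E = 51, F = 19.
The dual swaps V and F and preserves E: V′ = F = 19, E′ = E = 51, F′ = V = 34.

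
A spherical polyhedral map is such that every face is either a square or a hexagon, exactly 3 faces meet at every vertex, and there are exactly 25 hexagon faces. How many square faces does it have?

6

Let x be the number of squares; then F = 25 + x.
Edge–face incidences: 2E = 6·25 + 4·x = 150 + 4x.
Every vertex has degree 3, so 3V = 2E.
Euler: V − E + F = 2 ⇒ (2E)/3 − E + (25 + x) = 2.
Multiply by 6: 2·(2E) − 3·(2E) + 6·(25 + x) = 12, i.e. 150 + 6x − (150 + 4x) = 12.
Collecting terms: 2x = 12, so x = 6.
Then 2E = 150 + 4·6 = 174, so E = 87, V = 2E/3 = 58, F = 25 + 6 = 31.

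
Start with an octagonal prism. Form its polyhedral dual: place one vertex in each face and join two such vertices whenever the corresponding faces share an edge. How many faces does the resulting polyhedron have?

16

The base solid has V = 16, E = 24, F = 10.
The dual swaps V and F and preserves E: V′ = F = 10, E′ = E = 24, F′ = V = 16.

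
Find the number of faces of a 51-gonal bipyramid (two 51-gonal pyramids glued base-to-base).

102

A bipyramid over an n-gon has 2n triangular faces and n + 2 vertices: V = 51 + 2 = 53, E = 3·51 = 153, F = 2·51 = 102.
Check: V − E + F = 53 − 153 + 102 = 2.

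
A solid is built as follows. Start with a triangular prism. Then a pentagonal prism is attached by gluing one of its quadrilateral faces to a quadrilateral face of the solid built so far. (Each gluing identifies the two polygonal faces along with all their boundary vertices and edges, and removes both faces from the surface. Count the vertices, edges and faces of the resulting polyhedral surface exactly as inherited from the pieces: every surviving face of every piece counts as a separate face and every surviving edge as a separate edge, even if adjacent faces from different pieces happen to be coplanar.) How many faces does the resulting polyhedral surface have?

A triangular prism: V=6, E=9, F=5.
Attach a pentagonal prism (V=10, E=15, F=7) along a 4-gon: merge 4 vertices and 4 edges, delete both glued faces → V=12, E=20, F=10.
Check: V − E + F = 12 − 20 + 10 = 2.

10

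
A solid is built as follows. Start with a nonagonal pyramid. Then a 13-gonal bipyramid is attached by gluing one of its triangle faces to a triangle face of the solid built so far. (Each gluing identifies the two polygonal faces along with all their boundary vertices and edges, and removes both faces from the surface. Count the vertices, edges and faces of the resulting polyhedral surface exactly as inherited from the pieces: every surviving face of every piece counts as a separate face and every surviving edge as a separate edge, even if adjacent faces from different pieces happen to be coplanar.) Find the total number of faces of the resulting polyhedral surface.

A nonagonal pyramid: V=10, E=18, F=10.
Attach a 13-gonal bipyramid (V=15, E=39, F=26) along a 3-gon: merge 3 vertices and 3 edges, delete both glued faces → V=22, E=54, F=34.
Check: V − E + F = 22 − 54 + 34 = 2.

34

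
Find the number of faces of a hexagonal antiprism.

14

An antiprism on an n-gon has two n-gon caps and 2n triangles: V = 2·6 = 12, E = 4·6 = 24, F = 2·6 + 2 = 14.
Check: V − E + F = 12 − 24 + 14 = 2.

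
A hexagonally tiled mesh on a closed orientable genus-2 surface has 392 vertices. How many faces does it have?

197

χ = 2 − 2·2 = -2, and every face is a hexagon so 6F = 2E.
V − E + F = -2 with E = 6F/2 gives 392 − (6/2 − 1)·F = -2, so F = 197 and E = 591.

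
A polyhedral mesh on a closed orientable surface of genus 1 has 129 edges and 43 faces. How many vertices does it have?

For a closed orientable surface of genus 1, χ = 2 − 2·1 = 0.
V = 0 + E − F = 0 + 129 − 43 = 86.

86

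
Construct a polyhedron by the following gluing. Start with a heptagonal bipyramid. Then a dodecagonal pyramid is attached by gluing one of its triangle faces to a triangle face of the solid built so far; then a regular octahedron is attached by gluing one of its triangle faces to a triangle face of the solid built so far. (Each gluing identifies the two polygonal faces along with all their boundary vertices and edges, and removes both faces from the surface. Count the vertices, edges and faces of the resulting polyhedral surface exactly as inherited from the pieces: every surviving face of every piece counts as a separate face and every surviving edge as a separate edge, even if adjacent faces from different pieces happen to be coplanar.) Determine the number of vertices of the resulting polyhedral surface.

22

A heptagonal bipyramid: V=9, E=21, F=14.
Attach a dodecagonal pyramid (V=13, E=24, F=13) along a 3-gon: merge 3 vertices and 3 edges, delete both glued faces → V=19, E=42, F=25.
Attach a regular octahedron (V=6, E=12, F=8) along a 3-gon: merge 3 vertices and 3 edges, delete both glued faces → V=22, E=51, F=31.
Check: V − E + F = 22 − 51 + 31 = 2.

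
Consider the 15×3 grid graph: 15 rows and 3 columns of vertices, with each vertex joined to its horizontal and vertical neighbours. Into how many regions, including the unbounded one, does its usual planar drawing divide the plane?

29

The grid has V = 15·3 = 45 vertices and E = 15·2 + 3·14 = 72 edges.
F = 2 − V + E = 2 − 45 + 72 = 29.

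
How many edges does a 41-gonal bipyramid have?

123

A bipyramid over an n-gon has 2n triangular faces and n + 2 vertices: V = 41 + 2 = 43, E = 3·41 = 123, F = 2·41 = 82.
Check: V − E + F = 43 − 123 + 82 = 2.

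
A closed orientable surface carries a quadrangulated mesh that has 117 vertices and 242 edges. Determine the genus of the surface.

3

Every face is a square and each edge borders two faces, so 4F = 2·242, giving F = 121.
χ = V − E + F = 117 − 242 + 121 = -4.
For a closed orientable surface χ = 2 − 2g, so g = (2 − (-4))/2 = 3.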